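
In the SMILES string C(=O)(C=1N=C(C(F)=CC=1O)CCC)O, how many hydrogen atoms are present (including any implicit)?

10

Hydrogens are implicit in SMILES; fill each atom to its normal valence:
  4 × C (aromatic): no H
  2 × C: 2 H each → 4
  2 × O: 1 H each → 2
  1 × C: 3 H
  1 × C (aromatic): 1 H
  1 × C: no H
  1 × F: no H
  1 × N (aromatic): no H
  1 × O: no H
  Total hydrogens = 10.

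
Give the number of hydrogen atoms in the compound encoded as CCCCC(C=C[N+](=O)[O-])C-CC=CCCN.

24

Hydrogens are implicit in SMILES; fill each atom to its normal valence:
  7 × C: 2 H each → 14
  5 × C: 1 H each → 5
  1 × C: 3 H
  1 × N: 2 H
  1 × N (charge +1): no H
  1 × O: no H
  1 × O (charge -1): no H
  Total hydrogens = 24.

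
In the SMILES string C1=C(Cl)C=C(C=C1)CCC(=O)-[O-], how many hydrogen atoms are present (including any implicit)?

8

Hydrogens are implicit in SMILES; fill each atom to its normal valence:
  4 × C (aromatic): 1 H each → 4
  2 × C: 2 H each → 4
  2 × C (aromatic): no H
  1 × C: no H
  1 × Cl: no H
  1 × O: no H
  1 × O (charge -1): no H
  Total hydrogens = 8.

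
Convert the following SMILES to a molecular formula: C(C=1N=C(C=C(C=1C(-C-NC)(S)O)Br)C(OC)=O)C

C12H17BrN2O3S

Heavy atoms from the SMILES: 1 Br, 12 C, 2 N, 3 O, 1 S.
Implicit hydrogens by atom environment:
  4 × C (aromatic): no H
  3 × C: 3 H each → 9
  2 × C: 2 H each → 4
  2 × C: no H
  2 × O: no H
  1 × Br: no H
  1 × C (aromatic): 1 H
  1 × N: 1 H
  1 × N (aromatic): no H
  1 × O: 1 H
  1 × S: 1 H
  Total hydrogens = 17.
Molecular formula: C12H17BrN2O3S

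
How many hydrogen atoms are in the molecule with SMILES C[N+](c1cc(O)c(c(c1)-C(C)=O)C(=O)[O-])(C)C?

15

Hydrogens are implicit in SMILES; fill each atom to its normal valence:
  4 × C: 3 H each → 12
  4 × C (aromatic): no H
  2 × C (aromatic): 1 H each → 2
  2 × C: no H
  2 × O: no H
  1 × N (charge +1): no H
  1 × O: 1 H
  1 × O (charge -1): no H
  Total hydrogens = 15.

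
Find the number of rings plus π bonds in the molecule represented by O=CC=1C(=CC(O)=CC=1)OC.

5

Molecular formula from the SMILES: C8H8O3.
DoU = (2C + 2 + N − H − X)/2 = (2·8 + 2 + 0 − 8 − 0)/2 = 10/2 = 5.
(Structurally: 1 ring(s) + 4 π bond(s) = 5.)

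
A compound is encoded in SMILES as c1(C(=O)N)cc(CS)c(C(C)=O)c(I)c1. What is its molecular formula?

C10H10INO2S

Heavy atoms from the SMILES: 10 C, 1 I, 1 N, 2 O, 1 S.
Implicit hydrogens by atom environment:
  4 × C (aromatic): no H
  2 × C (aromatic): 1 H each → 2
  2 × C: no H
  2 × O: no H
  1 × C: 3 H
  1 × C: 2 H
  1 × I: no H
  1 × N: 2 H
  1 × S: 1 H
  Total hydrogens = 10.
Molecular formula: C10H10INO2S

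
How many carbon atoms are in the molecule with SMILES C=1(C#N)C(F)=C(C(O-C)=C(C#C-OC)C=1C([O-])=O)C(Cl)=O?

13

The symbol for carbon appears 13 times in the SMILES. (Cl is a single chlorine, not C + l.)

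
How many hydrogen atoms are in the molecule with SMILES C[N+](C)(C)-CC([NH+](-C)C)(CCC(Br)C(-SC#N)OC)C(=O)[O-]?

Hydrogens are implicit in SMILES; fill each atom to its normal valence:
  6 × C: 3 H each → 18
  3 × C: 2 H each → 6
  3 × C: no H
  2 × C: 1 H each → 2
  2 × O: no H
  1 × Br: no H
  1 × N (charge +1): 1 H
  1 × N (charge +1): no H
  1 × N: no H
  1 × O (charge -1): no H
  1 × S: no H
  Total hydrogens = 27.

27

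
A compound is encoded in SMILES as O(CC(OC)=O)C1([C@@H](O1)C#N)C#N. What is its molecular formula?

C7H6N2O4

Heavy atoms from the SMILES: 7 C, 2 N, 4 O.
Implicit hydrogens by atom environment:
  4 × C: no H
  4 × O: no H
  2 × N: no H
  1 × C: 3 H
  1 × C: 2 H
  1 × C: 1 H
  Total hydrogens = 6.
Molecular formula: C7H6N2O4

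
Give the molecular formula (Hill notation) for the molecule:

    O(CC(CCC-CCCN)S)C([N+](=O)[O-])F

C9H19FN2O3S

Heavy atoms from the SMILES: 9 C, 1 F, 2 N, 3 O, 1 S.
Implicit hydrogens by atom environment:
  7 × C: 2 H each → 14
  2 × C: 1 H each → 2
  2 × O: no H
  1 × F: no H
  1 × N: 2 H
  1 × N (charge +1): no H
  1 × O (charge -1): no H
  1 × S: 1 H
  Total hydrogens = 19.
Molecular formula: C9H19FN2O3S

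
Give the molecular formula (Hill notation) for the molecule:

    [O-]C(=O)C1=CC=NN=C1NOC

C6H6N3O3-

Heavy atoms from the SMILES: 6 C, 3 N, 3 O.
Implicit hydrogens by atom environment:
  2 × C (aromatic): 1 H each → 2
  2 × C (aromatic): no H
  2 × N (aromatic): no H
  2 × O: no H
  1 × C: 3 H
  1 × C: no H
  1 × N: 1 H
  1 × O (charge -1): no H
  Total hydrogens = 6.
Net charge -1.
Molecular formula: C6H6N3O3-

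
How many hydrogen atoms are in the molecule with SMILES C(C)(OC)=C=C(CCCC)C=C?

18

Hydrogens are implicit in SMILES; fill each atom to its normal valence:
  4 × C: 2 H each → 8
  3 × C: 3 H each → 9
  3 × C: no H
  1 × C: 1 H
  1 × O: no H
  Total hydrogens = 18.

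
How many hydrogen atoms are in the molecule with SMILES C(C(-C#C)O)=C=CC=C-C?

10

Hydrogens are implicit in SMILES; fill each atom to its normal valence:
  6 × C: 1 H each → 6
  2 × C: no H
  1 × C: 3 H
  1 × O: 1 H
  Total hydrogens = 10.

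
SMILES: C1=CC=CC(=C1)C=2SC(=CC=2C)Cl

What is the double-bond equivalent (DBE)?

Molecular formula from the SMILES: C11H9ClS.
DoU = (2C + 2 + N − H − X)/2 = (2·11 + 2 + 0 − 9 − 1)/2 = 14/2 = 7.
(Structurally: 2 ring(s) + 5 π bond(s) = 7.)

7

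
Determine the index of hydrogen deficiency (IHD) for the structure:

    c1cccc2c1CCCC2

Molecular formula from the SMILES: C10H12.
DoU = (2C + 2 + N − H − X)/2 = (2·10 + 2 + 0 − 12 − 0)/2 = 10/2 = 5.
(Structurally: 2 ring(s) + 3 π bond(s) = 5.)

5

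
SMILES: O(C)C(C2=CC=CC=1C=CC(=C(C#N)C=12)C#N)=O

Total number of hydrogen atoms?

Hydrogens are implicit in SMILES; fill each atom to its normal valence:
  5 × C (aromatic): 1 H each → 5
  5 × C (aromatic): no H
  3 × C: no H
  2 × N: no H
  2 × O: no H
  1 × C: 3 H
  Total hydrogens = 8.

8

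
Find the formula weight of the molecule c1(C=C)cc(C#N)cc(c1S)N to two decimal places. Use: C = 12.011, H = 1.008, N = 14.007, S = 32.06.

176.24

Molecular formula: C9H8N2S.
M = 9×12.011 + 8×1.008 + 2×14.007 + 1×32.06 = 176.24 g/mol.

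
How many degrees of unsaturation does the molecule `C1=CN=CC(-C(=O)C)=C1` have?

5

Molecular formula from the SMILES: C7H7NO.
DoU = (2C + 2 + N − H − X)/2 = (2·7 + 2 + 1 − 7 − 0)/2 = 10/2 = 5.
(Structurally: 1 ring(s) + 4 π bond(s) = 5.)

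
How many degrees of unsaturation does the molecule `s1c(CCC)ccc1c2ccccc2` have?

7

Molecular formula from the SMILES: C13H14S.
DoU = (2C + 2 + N − H − X)/2 = (2·13 + 2 + 0 − 14 − 0)/2 = 14/2 = 7.
(Structurally: 2 ring(s) + 5 π bond(s) = 7.)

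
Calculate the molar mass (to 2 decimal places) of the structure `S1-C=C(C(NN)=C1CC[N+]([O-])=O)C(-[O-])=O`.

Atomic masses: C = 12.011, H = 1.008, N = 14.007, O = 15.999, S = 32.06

230.22

Molecular formula: C7H8N3O4S-.
M = 7×12.011 + 8×1.008 + 3×14.007 + 4×15.999 + 1×32.06 = 230.22 g/mol.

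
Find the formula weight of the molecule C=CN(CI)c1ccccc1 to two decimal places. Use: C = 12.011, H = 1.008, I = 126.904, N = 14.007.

259.09

Molecular formula: C9H10IN.
M = 9×12.011 + 10×1.008 + 1×126.904 + 1×14.007 = 259.09 g/mol.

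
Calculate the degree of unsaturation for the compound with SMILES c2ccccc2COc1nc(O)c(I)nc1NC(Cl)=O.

Molecular formula from the SMILES: C12H9ClIN3O3.
DoU = (2C + 2 + N − H − X)/2 = (2·12 + 2 + 3 − 9 − 2)/2 = 18/2 = 9.
(Structurally: 2 ring(s) + 7 π bond(s) = 9.)

9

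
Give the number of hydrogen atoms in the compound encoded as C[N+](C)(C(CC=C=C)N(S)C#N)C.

Hydrogens are implicit in SMILES; fill each atom to its normal valence:
  3 × C: 3 H each → 9
  2 × C: 2 H each → 4
  2 × C: 1 H each → 2
  2 × C: no H
  2 × N: no H
  1 × N (charge +1): no H
  1 × S: 1 H
  Total hydrogens = 16.

16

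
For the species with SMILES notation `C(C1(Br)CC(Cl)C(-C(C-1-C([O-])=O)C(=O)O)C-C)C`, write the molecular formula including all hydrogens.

Heavy atoms from the SMILES: 1 Br, 12 C, 1 Cl, 4 O.
Implicit hydrogens by atom environment:
  4 × C: 1 H each → 4
  3 × C: 2 H each → 6
  3 × C: no H
  2 × C: 3 H each → 6
  2 × O: no H
  1 × Br: no H
  1 × Cl: no H
  1 × O: 1 H
  1 × O (charge -1): no H
  Total hydrogens = 17.
Net charge -1.
Molecular formula: C12H17BrClO4-

C12H17BrClO4-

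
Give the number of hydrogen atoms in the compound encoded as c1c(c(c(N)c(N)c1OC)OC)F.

Hydrogens are implicit in SMILES; fill each atom to its normal valence:
  5 × C (aromatic): no H
  2 × C: 3 H each → 6
  2 × N: 2 H each → 4
  2 × O: no H
  1 × C (aromatic): 1 H
  1 × F: no H
  Total hydrogens = 11.

11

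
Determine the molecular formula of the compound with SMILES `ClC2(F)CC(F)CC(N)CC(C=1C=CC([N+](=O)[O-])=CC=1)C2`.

Heavy atoms from the SMILES: 14 C, 1 Cl, 2 F, 2 N, 2 O.
Implicit hydrogens by atom environment:
  4 × C: 2 H each → 8
  4 × C (aromatic): 1 H each → 4
  3 × C: 1 H each → 3
  2 × C (aromatic): no H
  2 × F: no H
  1 × C: no H
  1 × Cl: no H
  1 × N: 2 H
  1 × N (charge +1): no H
  1 × O: no H
  1 × O (charge -1): no H
  Total hydrogens = 17.
Molecular formula: C14H17ClF2N2O2

C14H17ClF2N2O2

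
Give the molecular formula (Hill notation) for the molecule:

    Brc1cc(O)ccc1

Heavy atoms from the SMILES: 1 Br, 6 C, 1 O.
Implicit hydrogens by atom environment:
  4 × C (aromatic): 1 H each → 4
  2 × C (aromatic): no H
  1 × Br: no H
  1 × O: 1 H
  Total hydrogens = 5.
Molecular formula: C6H5BrO

C6H5BrO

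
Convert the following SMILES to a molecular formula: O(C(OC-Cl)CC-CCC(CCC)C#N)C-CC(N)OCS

Heavy atoms from the SMILES: 15 C, 1 Cl, 2 N, 3 O, 1 S.
Implicit hydrogens by atom environment:
  10 × C: 2 H each → 20
  3 × C: 1 H each → 3
  3 × O: no H
  1 × C: 3 H
  1 × C: no H
  1 × Cl: no H
  1 × N: 2 H
  1 × N: no H
  1 × S: 1 H
  Total hydrogens = 29.
Molecular formula: C15H29ClN2O3S

C15H29ClN2O3S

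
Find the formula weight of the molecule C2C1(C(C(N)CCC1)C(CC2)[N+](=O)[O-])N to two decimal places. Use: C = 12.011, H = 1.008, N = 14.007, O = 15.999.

213.28

Molecular formula: C10H19N3O2.
M = 10×12.011 + 19×1.008 + 3×14.007 + 2×15.999 = 213.28 g/mol.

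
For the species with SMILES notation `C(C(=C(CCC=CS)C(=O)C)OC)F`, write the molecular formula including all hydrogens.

Heavy atoms from the SMILES: 10 C, 1 F, 2 O, 1 S.
Implicit hydrogens by atom environment:
  3 × C: 2 H each → 6
  3 × C: no H
  2 × C: 3 H each → 6
  2 × C: 1 H each → 2
  2 × O: no H
  1 × F: no H
  1 × S: 1 H
  Total hydrogens = 15.
Molecular formula: C10H15FO2S

C10H15FO2S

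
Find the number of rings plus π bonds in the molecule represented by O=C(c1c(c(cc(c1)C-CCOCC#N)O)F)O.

Molecular formula from the SMILES: C12H12FNO4.
DoU = (2C + 2 + N − H − X)/2 = (2·12 + 2 + 1 − 12 − 1)/2 = 14/2 = 7.
(Structurally: 1 ring(s) + 6 π bond(s) = 7.)

7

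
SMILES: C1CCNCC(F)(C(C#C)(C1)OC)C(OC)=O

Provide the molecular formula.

C12H18FNO3

Heavy atoms from the SMILES: 12 C, 1 F, 1 N, 3 O.
Implicit hydrogens by atom environment:
  5 × C: 2 H each → 10
  4 × C: no H
  3 × O: no H
  2 × C: 3 H each → 6
  1 × C: 1 H
  1 × F: no H
  1 × N: 1 H
  Total hydrogens = 18.
Molecular formula: C12H18FNO3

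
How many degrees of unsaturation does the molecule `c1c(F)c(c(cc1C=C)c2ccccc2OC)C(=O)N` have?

10

Molecular formula from the SMILES: C16H14FNO2.
DoU = (2C + 2 + N − H − X)/2 = (2·16 + 2 + 1 − 14 − 1)/2 = 20/2 = 10.
(Structurally: 2 ring(s) + 8 π bond(s) = 10.)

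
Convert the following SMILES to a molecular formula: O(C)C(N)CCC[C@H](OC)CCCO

Heavy atoms from the SMILES: 10 C, 1 N, 3 O.
Implicit hydrogens by atom environment:
  6 × C: 2 H each → 12
  2 × C: 3 H each → 6
  2 × C: 1 H each → 2
  2 × O: no H
  1 × N: 2 H
  1 × O: 1 H
  Total hydrogens = 23.
Molecular formula: C10H23NO3

C10H23NO3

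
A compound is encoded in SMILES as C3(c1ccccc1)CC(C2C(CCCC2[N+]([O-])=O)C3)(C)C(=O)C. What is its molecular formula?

C19H25NO3

Heavy atoms from the SMILES: 19 C, 1 N, 3 O.
Implicit hydrogens by atom environment:
  5 × C: 2 H each → 10
  5 × C (aromatic): 1 H each → 5
  4 × C: 1 H each → 4
  2 × C: 3 H each → 6
  2 × C: no H
  2 × O: no H
  1 × C (aromatic): no H
  1 × N (charge +1): no H
  1 × O (charge -1): no H
  Total hydrogens = 25.
Molecular formula: C19H25NO3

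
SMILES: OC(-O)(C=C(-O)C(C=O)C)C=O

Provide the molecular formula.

Heavy atoms from the SMILES: 7 C, 5 O.
Implicit hydrogens by atom environment:
  4 × C: 1 H each → 4
  3 × O: 1 H each → 3
  2 × C: no H
  2 × O: no H
  1 × C: 3 H
  Total hydrogens = 10.
Molecular formula: C7H10O5

C7H10O5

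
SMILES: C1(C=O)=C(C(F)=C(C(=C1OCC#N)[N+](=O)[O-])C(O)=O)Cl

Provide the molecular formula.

C10H4ClFN2O6

Heavy atoms from the SMILES: 10 C, 1 Cl, 1 F, 2 N, 6 O.
Implicit hydrogens by atom environment:
  6 × C (aromatic): no H
  4 × O: no H
  2 × C: no H
  1 × C: 2 H
  1 × C: 1 H
  1 × Cl: no H
  1 × F: no H
  1 × N (charge +1): no H
  1 × N: no H
  1 × O: 1 H
  1 × O (charge -1): no H
  Total hydrogens = 4.
Molecular formula: C10H4ClFN2O6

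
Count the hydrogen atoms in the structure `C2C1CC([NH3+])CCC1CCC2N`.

21

Hydrogens are implicit in SMILES; fill each atom to its normal valence:
  6 × C: 2 H each → 12
  4 × C: 1 H each → 4
  1 × N (charge +1): 3 H
  1 × N: 2 H
  Total hydrogens = 21.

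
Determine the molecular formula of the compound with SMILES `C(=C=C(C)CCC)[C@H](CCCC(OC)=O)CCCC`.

Heavy atoms from the SMILES: 17 C, 2 O.
Implicit hydrogens by atom environment:
  8 × C: 2 H each → 16
  4 × C: 3 H each → 12
  3 × C: no H
  2 × C: 1 H each → 2
  2 × O: no H
  Total hydrogens = 30.
Molecular formula: C17H30O2

C17H30O2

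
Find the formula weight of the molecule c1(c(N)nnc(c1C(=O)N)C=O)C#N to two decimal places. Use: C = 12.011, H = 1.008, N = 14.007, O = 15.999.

191.15

Molecular formula: C7H5N5O2.
M = 7×12.011 + 5×1.008 + 5×14.007 + 2×15.999 = 191.15 g/mol.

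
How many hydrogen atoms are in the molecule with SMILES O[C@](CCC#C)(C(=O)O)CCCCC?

18

Hydrogens are implicit in SMILES; fill each atom to its normal valence:
  6 × C: 2 H each → 12
  3 × C: no H
  2 × O: 1 H each → 2
  1 × C: 3 H
  1 × C: 1 H
  1 × O: no H
  Total hydrogens = 18.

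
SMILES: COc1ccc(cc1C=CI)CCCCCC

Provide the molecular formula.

Heavy atoms from the SMILES: 15 C, 1 I, 1 O.
Implicit hydrogens by atom environment:
  5 × C: 2 H each → 10
  3 × C (aromatic): 1 H each → 3
  3 × C (aromatic): no H
  2 × C: 3 H each → 6
  2 × C: 1 H each → 2
  1 × I: no H
  1 × O: no H
  Total hydrogens = 21.
Molecular formula: C15H21IO

C15H21IO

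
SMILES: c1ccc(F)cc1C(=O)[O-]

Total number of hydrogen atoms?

4

Hydrogens are implicit in SMILES; fill each atom to its normal valence:
  4 × C (aromatic): 1 H each → 4
  2 × C (aromatic): no H
  1 × C: no H
  1 × F: no H
  1 × O: no H
  1 × O (charge -1): no H
  Total hydrogens = 4.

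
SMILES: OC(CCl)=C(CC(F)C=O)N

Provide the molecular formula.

Heavy atoms from the SMILES: 6 C, 1 Cl, 1 F, 1 N, 2 O.
Implicit hydrogens by atom environment:
  2 × C: 2 H each → 4
  2 × C: 1 H each → 2
  2 × C: no H
  1 × Cl: no H
  1 × F: no H
  1 × N: 2 H
  1 × O: 1 H
  1 × O: no H
  Total hydrogens = 9.
Molecular formula: C6H9ClFNO2

C6H9ClFNO2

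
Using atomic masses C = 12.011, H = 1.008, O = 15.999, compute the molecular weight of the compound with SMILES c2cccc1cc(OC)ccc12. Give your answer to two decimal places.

158.20

Molecular formula: C11H10O.
M = 11×12.011 + 10×1.008 + 1×15.999 = 158.20 g/mol.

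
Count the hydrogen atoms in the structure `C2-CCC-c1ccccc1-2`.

Hydrogens are implicit in SMILES; fill each atom to its normal valence:
  4 × C: 2 H each → 8
  4 × C (aromatic): 1 H each → 4
  2 × C (aromatic): no H
  Total hydrogens = 12.

12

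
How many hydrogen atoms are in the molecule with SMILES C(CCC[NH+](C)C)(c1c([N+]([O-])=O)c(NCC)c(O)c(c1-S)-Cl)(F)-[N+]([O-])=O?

21

Hydrogens are implicit in SMILES; fill each atom to its normal valence:
  6 × C (aromatic): no H
  4 × C: 2 H each → 8
  3 × C: 3 H each → 9
  2 × N (charge +1): no H
  2 × O: no H
  2 × O (charge -1): no H
  1 × C: no H
  1 × Cl: no H
  1 × F: no H
  1 × N (charge +1): 1 H
  1 × N: 1 H
  1 × O: 1 H
  1 × S: 1 H
  Total hydrogens = 21.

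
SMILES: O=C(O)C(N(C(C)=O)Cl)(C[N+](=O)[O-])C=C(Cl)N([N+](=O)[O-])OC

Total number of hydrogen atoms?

Hydrogens are implicit in SMILES; fill each atom to its normal valence:
  5 × O: no H
  4 × C: no H
  2 × C: 3 H each → 6
  2 × Cl: no H
  2 × N: no H
  2 × N (charge +1): no H
  2 × O (charge -1): no H
  1 × C: 2 H
  1 × C: 1 H
  1 × O: 1 H
  Total hydrogens = 10.

10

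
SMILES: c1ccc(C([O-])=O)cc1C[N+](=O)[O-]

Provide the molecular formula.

Heavy atoms from the SMILES: 8 C, 1 N, 4 O.
Implicit hydrogens by atom environment:
  4 × C (aromatic): 1 H each → 4
  2 × C (aromatic): no H
  2 × O: no H
  2 × O (charge -1): no H
  1 × C: 2 H
  1 × C: no H
  1 × N (charge +1): no H
  Total hydrogens = 6.
Net charge -1.
Molecular formula: C8H6NO4-

C8H6NO4-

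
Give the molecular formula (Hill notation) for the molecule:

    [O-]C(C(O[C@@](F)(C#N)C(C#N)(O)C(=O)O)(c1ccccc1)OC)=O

Heavy atoms from the SMILES: 14 C, 1 F, 2 N, 7 O.
Implicit hydrogens by atom environment:
  7 × C: no H
  5 × C (aromatic): 1 H each → 5
  4 × O: no H
  2 × N: no H
  2 × O: 1 H each → 2
  1 × C: 3 H
  1 × C (aromatic): no H
  1 × F: no H
  1 × O (charge -1): no H
  Total hydrogens = 10.
Net charge -1.
Molecular formula: C14H10FN2O7-

C14H10FN2O7-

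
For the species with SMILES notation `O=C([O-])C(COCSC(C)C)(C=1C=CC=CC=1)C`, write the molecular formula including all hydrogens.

C14H19O3S-

Heavy atoms from the SMILES: 14 C, 3 O, 1 S.
Implicit hydrogens by atom environment:
  5 × C (aromatic): 1 H each → 5
  3 × C: 3 H each → 9
  2 × C: 2 H each → 4
  2 × C: no H
  2 × O: no H
  1 × C: 1 H
  1 × C (aromatic): no H
  1 × O (charge -1): no H
  1 × S: no H
  Total hydrogens = 19.
Net charge -1.
Molecular formula: C14H19O3S-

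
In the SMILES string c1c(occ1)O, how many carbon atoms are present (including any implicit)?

The symbol for carbon appears 4 times in the SMILES. Lowercase c denotes aromatic carbon and counts toward C.

4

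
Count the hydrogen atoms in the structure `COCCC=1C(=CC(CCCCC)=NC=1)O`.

Hydrogens are implicit in SMILES; fill each atom to its normal valence:
  6 × C: 2 H each → 12
  3 × C (aromatic): no H
  2 × C: 3 H each → 6
  2 × C (aromatic): 1 H each → 2
  1 × N (aromatic): no H
  1 × O: 1 H
  1 × O: no H
  Total hydrogens = 21.

21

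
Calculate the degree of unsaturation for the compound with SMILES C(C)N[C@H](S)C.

0

Molecular formula from the SMILES: C4H11NS.
DoU = (2C + 2 + N − H − X)/2 = (2·4 + 2 + 1 − 11 − 0)/2 = 0/2 = 0.
(Structurally: 0 ring(s) + 0 π bond(s) = 0.)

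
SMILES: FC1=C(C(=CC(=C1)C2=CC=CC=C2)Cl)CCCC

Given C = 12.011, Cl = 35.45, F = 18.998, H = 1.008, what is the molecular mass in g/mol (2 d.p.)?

Molecular formula: C16H16ClF.
M = 16×12.011 + 1×35.45 + 1×18.998 + 16×1.008 = 262.75 g/mol.

262.75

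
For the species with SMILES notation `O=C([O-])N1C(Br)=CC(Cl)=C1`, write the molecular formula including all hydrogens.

C5H2BrClNO2-

Heavy atoms from the SMILES: 1 Br, 5 C, 1 Cl, 1 N, 2 O.
Implicit hydrogens by atom environment:
  2 × C (aromatic): 1 H each → 2
  2 × C (aromatic): no H
  1 × Br: no H
  1 × C: no H
  1 × Cl: no H
  1 × N (aromatic): no H
  1 × O: no H
  1 × O (charge -1): no H
  Total hydrogens = 2.
Net charge -1.
Molecular formula: C5H2BrClNO2-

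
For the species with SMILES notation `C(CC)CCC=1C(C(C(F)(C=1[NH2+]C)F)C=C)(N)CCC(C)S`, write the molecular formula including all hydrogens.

C17H31F2N2S+

Heavy atoms from the SMILES: 17 C, 2 F, 2 N, 1 S.
Implicit hydrogens by atom environment:
  7 × C: 2 H each → 14
  4 × C: no H
  3 × C: 3 H each → 9
  3 × C: 1 H each → 3
  2 × F: no H
  1 × N (charge +1): 2 H
  1 × N: 2 H
  1 × S: 1 H
  Total hydrogens = 31.
Net charge +1.
Molecular formula: C17H31F2N2S+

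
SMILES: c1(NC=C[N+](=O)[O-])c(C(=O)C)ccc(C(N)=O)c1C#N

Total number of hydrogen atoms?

Hydrogens are implicit in SMILES; fill each atom to its normal valence:
  4 × C (aromatic): no H
  3 × C: no H
  3 × O: no H
  2 × C (aromatic): 1 H each → 2
  2 × C: 1 H each → 2
  1 × C: 3 H
  1 × N: 2 H
  1 × N: 1 H
  1 × N: no H
  1 × N (charge +1): no H
  1 × O (charge -1): no H
  Total hydrogens = 10.

10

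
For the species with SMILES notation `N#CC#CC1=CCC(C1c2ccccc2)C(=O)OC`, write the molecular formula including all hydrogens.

C16H13NO2

Heavy atoms from the SMILES: 16 C, 1 N, 2 O.
Implicit hydrogens by atom environment:
  5 × C (aromatic): 1 H each → 5
  5 × C: no H
  3 × C: 1 H each → 3
  2 × O: no H
  1 × C: 3 H
  1 × C: 2 H
  1 × C (aromatic): no H
  1 × N: no H
  Total hydrogens = 13.
Molecular formula: C16H13NO2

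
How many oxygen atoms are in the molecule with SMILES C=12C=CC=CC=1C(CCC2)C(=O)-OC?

2

The symbol for oxygen appears 2 times in the SMILES.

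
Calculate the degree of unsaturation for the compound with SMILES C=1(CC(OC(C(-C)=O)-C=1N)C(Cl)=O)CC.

Molecular formula from the SMILES: C10H14ClNO3.
DoU = (2C + 2 + N − H − X)/2 = (2·10 + 2 + 1 − 14 − 1)/2 = 8/2 = 4.
(Structurally: 1 ring(s) + 3 π bond(s) = 4.)

4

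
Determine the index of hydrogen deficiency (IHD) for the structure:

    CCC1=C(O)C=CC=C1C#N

Molecular formula from the SMILES: C9H9NO.
DoU = (2C + 2 + N − H − X)/2 = (2·9 + 2 + 1 − 9 − 0)/2 = 12/2 = 6.
(Structurally: 1 ring(s) + 5 π bond(s) = 6.)

6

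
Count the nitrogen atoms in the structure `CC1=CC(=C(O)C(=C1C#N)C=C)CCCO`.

1

The symbol for nitrogen appears 1 time in the SMILES.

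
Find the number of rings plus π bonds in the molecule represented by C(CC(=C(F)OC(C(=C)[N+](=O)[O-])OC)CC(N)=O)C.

4

Molecular formula from the SMILES: C11H17FN2O5.
DoU = (2C + 2 + N − H − X)/2 = (2·11 + 2 + 2 − 17 − 1)/2 = 8/2 = 4.
(Structurally: 0 ring(s) + 4 π bond(s) = 4.)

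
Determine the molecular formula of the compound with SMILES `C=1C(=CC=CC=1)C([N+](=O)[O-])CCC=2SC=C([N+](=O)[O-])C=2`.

Heavy atoms from the SMILES: 13 C, 2 N, 4 O, 1 S.
Implicit hydrogens by atom environment:
  7 × C (aromatic): 1 H each → 7
  3 × C (aromatic): no H
  2 × C: 2 H each → 4
  2 × N (charge +1): no H
  2 × O: no H
  2 × O (charge -1): no H
  1 × C: 1 H
  1 × S (aromatic): no H
  Total hydrogens = 12.
Molecular formula: C13H12N2O4S

C13H12N2O4S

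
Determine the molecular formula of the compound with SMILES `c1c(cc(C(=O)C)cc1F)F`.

C8H6F2O

Heavy atoms from the SMILES: 8 C, 2 F, 1 O.
Implicit hydrogens by atom environment:
  3 × C (aromatic): 1 H each → 3
  3 × C (aromatic): no H
  2 × F: no H
  1 × C: 3 H
  1 × C: no H
  1 × O: no H
  Total hydrogens = 6.
Molecular formula: C8H6F2O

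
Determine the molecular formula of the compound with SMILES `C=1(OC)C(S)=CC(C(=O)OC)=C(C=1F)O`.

Heavy atoms from the SMILES: 9 C, 1 F, 4 O, 1 S.
Implicit hydrogens by atom environment:
  5 × C (aromatic): no H
  3 × O: no H
  2 × C: 3 H each → 6
  1 × C (aromatic): 1 H
  1 × C: no H
  1 × F: no H
  1 × O: 1 H
  1 × S: 1 H
  Total hydrogens = 9.
Molecular formula: C9H9FO4S

C9H9FO4S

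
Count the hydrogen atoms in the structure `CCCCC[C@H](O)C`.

Hydrogens are implicit in SMILES; fill each atom to its normal valence:
  4 × C: 2 H each → 8
  2 × C: 3 H each → 6
  1 × C: 1 H
  1 × O: 1 H
  Total hydrogens = 16.

16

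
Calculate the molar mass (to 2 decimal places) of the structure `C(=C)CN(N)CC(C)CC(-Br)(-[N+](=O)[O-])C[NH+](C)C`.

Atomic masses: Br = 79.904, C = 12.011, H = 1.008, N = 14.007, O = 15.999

Molecular formula: C11H24BrN4O2+.
M = 1×79.904 + 11×12.011 + 24×1.008 + 4×14.007 + 2×15.999 = 324.24 g/mol.

324.24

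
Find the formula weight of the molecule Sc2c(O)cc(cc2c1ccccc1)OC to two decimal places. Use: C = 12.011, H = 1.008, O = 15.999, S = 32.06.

232.30

Molecular formula: C13H12O2S.
M = 13×12.011 + 12×1.008 + 2×15.999 + 1×32.06 = 232.30 g/mol.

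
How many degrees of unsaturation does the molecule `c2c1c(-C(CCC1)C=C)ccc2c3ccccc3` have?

Molecular formula from the SMILES: C18H18.
DoU = (2C + 2 + N − H − X)/2 = (2·18 + 2 + 0 − 18 − 0)/2 = 20/2 = 10.
(Structurally: 3 ring(s) + 7 π bond(s) = 10.)

10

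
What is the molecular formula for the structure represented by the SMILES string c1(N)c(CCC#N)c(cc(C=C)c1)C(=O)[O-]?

C12H11N2O2-

Heavy atoms from the SMILES: 12 C, 2 N, 2 O.
Implicit hydrogens by atom environment:
  4 × C (aromatic): no H
  3 × C: 2 H each → 6
  2 × C (aromatic): 1 H each → 2
  2 × C: no H
  1 × C: 1 H
  1 × N: 2 H
  1 × N: no H
  1 × O: no H
  1 × O (charge -1): no H
  Total hydrogens = 11.
Net charge -1.
Molecular formula: C12H11N2O2-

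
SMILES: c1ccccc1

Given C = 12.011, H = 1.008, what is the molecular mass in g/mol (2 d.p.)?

78.11

Molecular formula: C6H6.
M = 6×12.011 + 6×1.008 = 78.11 g/mol.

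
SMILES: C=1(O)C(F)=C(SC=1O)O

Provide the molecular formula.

Heavy atoms from the SMILES: 4 C, 1 F, 3 O, 1 S.
Implicit hydrogens by atom environment:
  4 × C (aromatic): no H
  3 × O: 1 H each → 3
  1 × F: no H
  1 × S (aromatic): no H
  Total hydrogens = 3.
Molecular formula: C4H3FO3S

C4H3FO3S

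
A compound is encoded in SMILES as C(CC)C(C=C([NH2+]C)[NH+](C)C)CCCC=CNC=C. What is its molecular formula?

[C16H33N3]2+

Heavy atoms from the SMILES: 16 C, 3 N.
Implicit hydrogens by atom environment:
  6 × C: 2 H each → 12
  5 × C: 1 H each → 5
  4 × C: 3 H each → 12
  1 × C: no H
  1 × N (charge +1): 2 H
  1 × N: 1 H
  1 × N (charge +1): 1 H
  Total hydrogens = 33.
Net charge +2.
Molecular formula: [C16H33N3]2+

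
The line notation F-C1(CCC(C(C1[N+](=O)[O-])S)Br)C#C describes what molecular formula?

C8H9BrFNO2S

Heavy atoms from the SMILES: 1 Br, 8 C, 1 F, 1 N, 2 O, 1 S.
Implicit hydrogens by atom environment:
  4 × C: 1 H each → 4
  2 × C: 2 H each → 4
  2 × C: no H
  1 × Br: no H
  1 × F: no H
  1 × N (charge +1): no H
  1 × O: no H
  1 × O (charge -1): no H
  1 × S: 1 H
  Total hydrogens = 9.
Molecular formula: C8H9BrFNO2S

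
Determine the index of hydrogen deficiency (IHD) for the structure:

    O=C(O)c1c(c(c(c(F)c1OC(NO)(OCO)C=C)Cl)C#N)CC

Molecular formula from the SMILES: C14H14ClFN2O6.
DoU = (2C + 2 + N − H − X)/2 = (2·14 + 2 + 2 − 14 − 2)/2 = 16/2 = 8.
(Structurally: 1 ring(s) + 7 π bond(s) = 8.)

8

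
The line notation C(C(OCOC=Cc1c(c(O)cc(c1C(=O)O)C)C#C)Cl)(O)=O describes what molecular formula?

C15H13ClO7

Heavy atoms from the SMILES: 15 C, 1 Cl, 7 O.
Implicit hydrogens by atom environment:
  5 × C (aromatic): no H
  4 × C: 1 H each → 4
  4 × O: no H
  3 × C: no H
  3 × O: 1 H each → 3
  1 × C: 3 H
  1 × C: 2 H
  1 × C (aromatic): 1 H
  1 × Cl: no H
  Total hydrogens = 13.
Molecular formula: C15H13ClO7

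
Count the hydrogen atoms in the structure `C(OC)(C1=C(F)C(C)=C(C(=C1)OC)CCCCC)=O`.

Hydrogens are implicit in SMILES; fill each atom to its normal valence:
  5 × C (aromatic): no H
  4 × C: 3 H each → 12
  4 × C: 2 H each → 8
  3 × O: no H
  1 × C (aromatic): 1 H
  1 × C: no H
  1 × F: no H
  Total hydrogens = 21.

21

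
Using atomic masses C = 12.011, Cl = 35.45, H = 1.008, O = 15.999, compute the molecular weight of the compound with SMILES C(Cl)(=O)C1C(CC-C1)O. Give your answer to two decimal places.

148.59

Molecular formula: C6H9ClO2.
M = 6×12.011 + 1×35.45 + 9×1.008 + 2×15.999 = 148.59 g/mol.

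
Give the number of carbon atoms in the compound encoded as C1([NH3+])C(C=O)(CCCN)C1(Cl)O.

7

The symbol for carbon appears 7 times in the SMILES. (Cl is a single chlorine, not C + l.)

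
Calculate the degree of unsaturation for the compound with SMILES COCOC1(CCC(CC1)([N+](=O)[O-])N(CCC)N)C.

2

Molecular formula from the SMILES: C12H25N3O4.
DoU = (2C + 2 + N − H − X)/2 = (2·12 + 2 + 3 − 25 − 0)/2 = 4/2 = 2.
(Structurally: 1 ring(s) + 1 π bond(s) = 2.)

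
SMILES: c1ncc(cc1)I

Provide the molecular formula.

Heavy atoms from the SMILES: 5 C, 1 I, 1 N.
Implicit hydrogens by atom environment:
  4 × C (aromatic): 1 H each → 4
  1 × C (aromatic): no H
  1 × I: no H
  1 × N (aromatic): no H
  Total hydrogens = 4.
Molecular formula: C5H4IN

C5H4IN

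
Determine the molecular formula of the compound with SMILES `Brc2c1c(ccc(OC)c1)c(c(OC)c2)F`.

C12H10BrFO2

Heavy atoms from the SMILES: 1 Br, 12 C, 1 F, 2 O.
Implicit hydrogens by atom environment:
  6 × C (aromatic): no H
  4 × C (aromatic): 1 H each → 4
  2 × C: 3 H each → 6
  2 × O: no H
  1 × Br: no H
  1 × F: no H
  Total hydrogens = 10.
Molecular formula: C12H10BrFO2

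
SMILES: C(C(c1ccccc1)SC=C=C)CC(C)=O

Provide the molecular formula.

C14H16OS

Heavy atoms from the SMILES: 14 C, 1 O, 1 S.
Implicit hydrogens by atom environment:
  5 × C (aromatic): 1 H each → 5
  3 × C: 2 H each → 6
  2 × C: 1 H each → 2
  2 × C: no H
  1 × C: 3 H
  1 × C (aromatic): no H
  1 × O: no H
  1 × S: no H
  Total hydrogens = 16.
Molecular formula: C14H16OS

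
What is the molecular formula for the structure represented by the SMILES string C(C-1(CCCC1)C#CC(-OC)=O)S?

Heavy atoms from the SMILES: 10 C, 2 O, 1 S.
Implicit hydrogens by atom environment:
  5 × C: 2 H each → 10
  4 × C: no H
  2 × O: no H
  1 × C: 3 H
  1 × S: 1 H
  Total hydrogens = 14.
Molecular formula: C10H14O2S

C10H14O2S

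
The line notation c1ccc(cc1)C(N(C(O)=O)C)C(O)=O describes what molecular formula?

C10H11NO4

Heavy atoms from the SMILES: 10 C, 1 N, 4 O.
Implicit hydrogens by atom environment:
  5 × C (aromatic): 1 H each → 5
  2 × C: no H
  2 × O: 1 H each → 2
  2 × O: no H
  1 × C: 3 H
  1 × C: 1 H
  1 × C (aromatic): no H
  1 × N: no H
  Total hydrogens = 11.
Molecular formula: C10H11NO4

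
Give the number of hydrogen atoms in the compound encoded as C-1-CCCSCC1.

Hydrogens are implicit in SMILES; fill each atom to its normal valence:
  6 × C: 2 H each → 12
  1 × S: no H
  Total hydrogens = 12.

12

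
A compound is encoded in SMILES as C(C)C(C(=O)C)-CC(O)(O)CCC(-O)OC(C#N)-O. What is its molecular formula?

C12H21NO6

Heavy atoms from the SMILES: 12 C, 1 N, 6 O.
Implicit hydrogens by atom environment:
  4 × C: 2 H each → 8
  4 × O: 1 H each → 4
  3 × C: 1 H each → 3
  3 × C: no H
  2 × C: 3 H each → 6
  2 × O: no H
  1 × N: no H
  Total hydrogens = 21.
Molecular formula: C12H21NO6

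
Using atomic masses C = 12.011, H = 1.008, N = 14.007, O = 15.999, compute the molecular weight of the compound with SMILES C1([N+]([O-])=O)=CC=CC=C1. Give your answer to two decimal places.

123.11

Molecular formula: C6H5NO2.
M = 6×12.011 + 5×1.008 + 1×14.007 + 2×15.999 = 123.11 g/mol.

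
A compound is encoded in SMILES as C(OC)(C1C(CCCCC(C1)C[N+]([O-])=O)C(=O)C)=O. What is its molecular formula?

C13H21NO5

Heavy atoms from the SMILES: 13 C, 1 N, 5 O.
Implicit hydrogens by atom environment:
  6 × C: 2 H each → 12
  4 × O: no H
  3 × C: 1 H each → 3
  2 × C: 3 H each → 6
  2 × C: no H
  1 × N (charge +1): no H
  1 × O (charge -1): no H
  Total hydrogens = 21.
Molecular formula: C13H21NO5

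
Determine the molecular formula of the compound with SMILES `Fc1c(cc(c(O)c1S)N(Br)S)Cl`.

Heavy atoms from the SMILES: 1 Br, 6 C, 1 Cl, 1 F, 1 N, 1 O, 2 S.
Implicit hydrogens by atom environment:
  5 × C (aromatic): no H
  2 × S: 1 H each → 2
  1 × Br: no H
  1 × C (aromatic): 1 H
  1 × Cl: no H
  1 × F: no H
  1 × N: no H
  1 × O: 1 H
  Total hydrogens = 4.
Molecular formula: C6H4BrClFNOS2

C6H4BrClFNOS2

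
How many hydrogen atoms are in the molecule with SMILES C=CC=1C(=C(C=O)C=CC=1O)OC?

Hydrogens are implicit in SMILES; fill each atom to its normal valence:
  4 × C (aromatic): no H
  2 × C (aromatic): 1 H each → 2
  2 × C: 1 H each → 2
  2 × O: no H
  1 × C: 3 H
  1 × C: 2 H
  1 × O: 1 H
  Total hydrogens = 10.

10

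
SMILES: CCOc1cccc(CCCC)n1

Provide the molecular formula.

Heavy atoms from the SMILES: 11 C, 1 N, 1 O.
Implicit hydrogens by atom environment:
  4 × C: 2 H each → 8
  3 × C (aromatic): 1 H each → 3
  2 × C: 3 H each → 6
  2 × C (aromatic): no H
  1 × N (aromatic): no H
  1 × O: no H
  Total hydrogens = 17.
Molecular formula: C11H17NO

C11H17NO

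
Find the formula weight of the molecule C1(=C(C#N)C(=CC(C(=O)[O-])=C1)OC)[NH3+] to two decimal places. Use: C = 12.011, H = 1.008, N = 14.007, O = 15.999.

Molecular formula: C9H8N2O3.
M = 9×12.011 + 8×1.008 + 2×14.007 + 3×15.999 = 192.17 g/mol.

192.17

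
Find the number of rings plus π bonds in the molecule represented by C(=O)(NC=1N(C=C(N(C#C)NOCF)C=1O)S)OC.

Molecular formula from the SMILES: C9H11FN4O4S.
DoU = (2C + 2 + N − H − X)/2 = (2·9 + 2 + 4 − 11 − 1)/2 = 12/2 = 6.
(Structurally: 1 ring(s) + 5 π bond(s) = 6.)

6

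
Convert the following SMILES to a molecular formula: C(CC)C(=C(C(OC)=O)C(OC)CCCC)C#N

Heavy atoms from the SMILES: 14 C, 1 N, 3 O.
Implicit hydrogens by atom environment:
  5 × C: 2 H each → 10
  4 × C: 3 H each → 12
  4 × C: no H
  3 × O: no H
  1 × C: 1 H
  1 × N: no H
  Total hydrogens = 23.
Molecular formula: C14H23NO3

C14H23NO3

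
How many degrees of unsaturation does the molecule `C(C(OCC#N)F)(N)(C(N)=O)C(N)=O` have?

Molecular formula from the SMILES: C6H9FN4O3.
DoU = (2C + 2 + N − H − X)/2 = (2·6 + 2 + 4 − 9 − 1)/2 = 8/2 = 4.
(Structurally: 0 ring(s) + 4 π bond(s) = 4.)

4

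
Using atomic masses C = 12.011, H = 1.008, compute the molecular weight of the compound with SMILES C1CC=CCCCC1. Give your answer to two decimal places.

110.20

Molecular formula: C8H14.
M = 8×12.011 + 14×1.008 = 110.20 g/mol.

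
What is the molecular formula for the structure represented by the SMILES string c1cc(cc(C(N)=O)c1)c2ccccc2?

C13H11NO

Heavy atoms from the SMILES: 13 C, 1 N, 1 O.
Implicit hydrogens by atom environment:
  9 × C (aromatic): 1 H each → 9
  3 × C (aromatic): no H
  1 × C: no H
  1 × N: 2 H
  1 × O: no H
  Total hydrogens = 11.
Molecular formula: C13H11NO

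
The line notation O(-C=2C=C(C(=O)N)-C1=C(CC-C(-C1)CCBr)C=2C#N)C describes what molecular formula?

C15H17BrN2O2

Heavy atoms from the SMILES: 1 Br, 15 C, 2 N, 2 O.
Implicit hydrogens by atom environment:
  5 × C: 2 H each → 10
  5 × C (aromatic): no H
  2 × C: no H
  2 × O: no H
  1 × Br: no H
  1 × C: 3 H
  1 × C (aromatic): 1 H
  1 × C: 1 H
  1 × N: 2 H
  1 × N: no H
  Total hydrogens = 17.
Molecular formula: C15H17BrN2O2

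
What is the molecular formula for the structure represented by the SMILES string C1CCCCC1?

C6H12

Heavy atoms from the SMILES: 6 C.
Implicit hydrogens by atom environment:
  6 × C: 2 H each → 12
  Total hydrogens = 12.
Molecular formula: C6H12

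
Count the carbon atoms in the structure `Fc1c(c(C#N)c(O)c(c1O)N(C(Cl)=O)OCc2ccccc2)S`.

15

The symbol for carbon appears 15 times in the SMILES. Lowercase c denotes aromatic carbon and counts toward C.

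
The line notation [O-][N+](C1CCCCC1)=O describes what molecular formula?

C6H11NO2

Heavy atoms from the SMILES: 6 C, 1 N, 2 O.
Implicit hydrogens by atom environment:
  5 × C: 2 H each → 10
  1 × C: 1 H
  1 × N (charge +1): no H
  1 × O: no H
  1 × O (charge -1): no H
  Total hydrogens = 11.
Molecular formula: C6H11NO2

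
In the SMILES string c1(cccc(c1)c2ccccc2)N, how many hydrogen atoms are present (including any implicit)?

11

Hydrogens are implicit in SMILES; fill each atom to its normal valence:
  9 × C (aromatic): 1 H each → 9
  3 × C (aromatic): no H
  1 × N: 2 H
  Total hydrogens = 11.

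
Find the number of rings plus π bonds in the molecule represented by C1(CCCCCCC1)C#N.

Molecular formula from the SMILES: C9H15N.
DoU = (2C + 2 + N − H − X)/2 = (2·9 + 2 + 1 − 15 − 0)/2 = 6/2 = 3.
(Structurally: 1 ring(s) + 2 π bond(s) = 3.)

3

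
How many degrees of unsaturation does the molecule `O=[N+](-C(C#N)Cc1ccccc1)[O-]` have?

Molecular formula from the SMILES: C9H8N2O2.
DoU = (2C + 2 + N − H − X)/2 = (2·9 + 2 + 2 − 8 − 0)/2 = 14/2 = 7.
(Structurally: 1 ring(s) + 6 π bond(s) = 7.)

7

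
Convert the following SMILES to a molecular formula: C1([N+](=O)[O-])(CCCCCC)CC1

Heavy atoms from the SMILES: 9 C, 1 N, 2 O.
Implicit hydrogens by atom environment:
  7 × C: 2 H each → 14
  1 × C: 3 H
  1 × C: no H
  1 × N (charge +1): no H
  1 × O: no H
  1 × O (charge -1): no H
  Total hydrogens = 17.
Molecular formula: C9H17NO2

C9H17NO2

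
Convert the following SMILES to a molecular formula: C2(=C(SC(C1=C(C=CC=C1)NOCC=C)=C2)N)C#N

Heavy atoms from the SMILES: 14 C, 3 N, 1 O, 1 S.
Implicit hydrogens by atom environment:
  5 × C (aromatic): 1 H each → 5
  5 × C (aromatic): no H
  2 × C: 2 H each → 4
  1 × C: 1 H
  1 × C: no H
  1 × N: 2 H
  1 × N: 1 H
  1 × N: no H
  1 × O: no H
  1 × S (aromatic): no H
  Total hydrogens = 13.
Molecular formula: C14H13N3OS

C14H13N3OS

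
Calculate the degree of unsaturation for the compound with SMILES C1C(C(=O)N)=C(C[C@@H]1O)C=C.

Molecular formula from the SMILES: C8H11NO2.
DoU = (2C + 2 + N − H − X)/2 = (2·8 + 2 + 1 − 11 − 0)/2 = 8/2 = 4.
(Structurally: 1 ring(s) + 3 π bond(s) = 4.)

4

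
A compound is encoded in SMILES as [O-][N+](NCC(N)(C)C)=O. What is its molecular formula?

C4H11N3O2

Heavy atoms from the SMILES: 4 C, 3 N, 2 O.
Implicit hydrogens by atom environment:
  2 × C: 3 H each → 6
  1 × C: 2 H
  1 × C: no H
  1 × N: 2 H
  1 × N: 1 H
  1 × N (charge +1): no H
  1 × O: no H
  1 × O (charge -1): no H
  Total hydrogens = 11.
Molecular formula: C4H11N3O2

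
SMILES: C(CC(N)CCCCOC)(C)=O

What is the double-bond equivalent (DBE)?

Molecular formula from the SMILES: C9H19NO2.
DoU = (2C + 2 + N − H − X)/2 = (2·9 + 2 + 1 − 19 − 0)/2 = 2/2 = 1.
(Structurally: 0 ring(s) + 1 π bond(s) = 1.)

1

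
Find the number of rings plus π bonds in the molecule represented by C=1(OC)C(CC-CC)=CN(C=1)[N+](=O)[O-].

Molecular formula from the SMILES: C9H14N2O3.
DoU = (2C + 2 + N − H − X)/2 = (2·9 + 2 + 2 − 14 − 0)/2 = 8/2 = 4.
(Structurally: 1 ring(s) + 3 π bond(s) = 4.)

4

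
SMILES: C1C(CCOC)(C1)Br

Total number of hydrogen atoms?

11

Hydrogens are implicit in SMILES; fill each atom to its normal valence:
  4 × C: 2 H each → 8
  1 × Br: no H
  1 × C: 3 H
  1 × C: no H
  1 × O: no H
  Total hydrogens = 11.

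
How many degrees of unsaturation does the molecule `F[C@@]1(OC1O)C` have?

Molecular formula from the SMILES: C3H5FO2.
DoU = (2C + 2 + N − H − X)/2 = (2·3 + 2 + 0 − 5 − 1)/2 = 2/2 = 1.
(Structurally: 1 ring(s) + 0 π bond(s) = 1.)

1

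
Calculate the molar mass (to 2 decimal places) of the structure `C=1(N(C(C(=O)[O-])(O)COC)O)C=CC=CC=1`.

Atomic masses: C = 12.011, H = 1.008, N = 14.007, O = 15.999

Molecular formula: C10H12NO5-.
M = 10×12.011 + 12×1.008 + 1×14.007 + 5×15.999 = 226.21 g/mol.

226.21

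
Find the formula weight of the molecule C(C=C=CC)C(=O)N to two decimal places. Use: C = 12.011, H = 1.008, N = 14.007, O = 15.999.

Molecular formula: C6H9NO.
M = 6×12.011 + 9×1.008 + 1×14.007 + 1×15.999 = 111.14 g/mol.

111.14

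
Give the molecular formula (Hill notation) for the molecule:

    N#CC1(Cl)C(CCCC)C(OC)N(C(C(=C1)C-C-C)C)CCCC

C20H35ClN2O

Heavy atoms from the SMILES: 20 C, 1 Cl, 2 N, 1 O.
Implicit hydrogens by atom environment:
  8 × C: 2 H each → 16
  5 × C: 3 H each → 15
  4 × C: 1 H each → 4
  3 × C: no H
  2 × N: no H
  1 × Cl: no H
  1 × O: no H
  Total hydrogens = 35.
Molecular formula: C20H35ClN2O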